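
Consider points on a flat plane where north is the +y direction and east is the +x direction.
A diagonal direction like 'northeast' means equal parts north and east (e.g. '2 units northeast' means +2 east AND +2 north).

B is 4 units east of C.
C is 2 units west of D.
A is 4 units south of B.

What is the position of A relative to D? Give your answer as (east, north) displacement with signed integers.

Answer: A is at (east=2, north=-4) relative to D.

Derivation:
Place D at the origin (east=0, north=0).
  C is 2 units west of D: delta (east=-2, north=+0); C at (east=-2, north=0).
  B is 4 units east of C: delta (east=+4, north=+0); B at (east=2, north=0).
  A is 4 units south of B: delta (east=+0, north=-4); A at (east=2, north=-4).
Therefore A relative to D: (east=2, north=-4).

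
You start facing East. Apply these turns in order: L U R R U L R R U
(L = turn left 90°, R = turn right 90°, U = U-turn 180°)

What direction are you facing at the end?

Answer: Final heading: East

Derivation:
Start: East
  L (left (90° counter-clockwise)) -> North
  U (U-turn (180°)) -> South
  R (right (90° clockwise)) -> West
  R (right (90° clockwise)) -> North
  U (U-turn (180°)) -> South
  L (left (90° counter-clockwise)) -> East
  R (right (90° clockwise)) -> South
  R (right (90° clockwise)) -> West
  U (U-turn (180°)) -> East
Final: East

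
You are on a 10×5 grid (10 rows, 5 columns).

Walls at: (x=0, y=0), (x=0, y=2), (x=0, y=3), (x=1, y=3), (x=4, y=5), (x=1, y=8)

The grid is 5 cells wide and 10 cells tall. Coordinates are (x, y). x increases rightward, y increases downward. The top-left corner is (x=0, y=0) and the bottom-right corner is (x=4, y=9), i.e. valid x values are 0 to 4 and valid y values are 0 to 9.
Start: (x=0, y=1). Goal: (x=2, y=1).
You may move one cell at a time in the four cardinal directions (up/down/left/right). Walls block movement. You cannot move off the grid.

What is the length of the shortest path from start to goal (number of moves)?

Answer: Shortest path length: 2

Derivation:
BFS from (x=0, y=1) until reaching (x=2, y=1):
  Distance 0: (x=0, y=1)
  Distance 1: (x=1, y=1)
  Distance 2: (x=1, y=0), (x=2, y=1), (x=1, y=2)  <- goal reached here
One shortest path (2 moves): (x=0, y=1) -> (x=1, y=1) -> (x=2, y=1)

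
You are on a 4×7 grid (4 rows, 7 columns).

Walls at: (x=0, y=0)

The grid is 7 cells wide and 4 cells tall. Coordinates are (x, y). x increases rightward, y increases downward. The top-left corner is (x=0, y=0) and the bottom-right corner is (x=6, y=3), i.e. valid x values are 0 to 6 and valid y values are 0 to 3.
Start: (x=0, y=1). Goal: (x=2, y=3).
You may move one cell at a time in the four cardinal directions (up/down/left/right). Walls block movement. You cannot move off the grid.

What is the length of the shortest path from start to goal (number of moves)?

Answer: Shortest path length: 4

Derivation:
BFS from (x=0, y=1) until reaching (x=2, y=3):
  Distance 0: (x=0, y=1)
  Distance 1: (x=1, y=1), (x=0, y=2)
  Distance 2: (x=1, y=0), (x=2, y=1), (x=1, y=2), (x=0, y=3)
  Distance 3: (x=2, y=0), (x=3, y=1), (x=2, y=2), (x=1, y=3)
  Distance 4: (x=3, y=0), (x=4, y=1), (x=3, y=2), (x=2, y=3)  <- goal reached here
One shortest path (4 moves): (x=0, y=1) -> (x=1, y=1) -> (x=2, y=1) -> (x=2, y=2) -> (x=2, y=3)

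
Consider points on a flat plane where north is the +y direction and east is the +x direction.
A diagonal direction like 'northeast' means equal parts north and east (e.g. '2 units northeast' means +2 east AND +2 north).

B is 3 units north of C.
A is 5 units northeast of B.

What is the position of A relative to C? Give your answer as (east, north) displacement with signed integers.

Answer: A is at (east=5, north=8) relative to C.

Derivation:
Place C at the origin (east=0, north=0).
  B is 3 units north of C: delta (east=+0, north=+3); B at (east=0, north=3).
  A is 5 units northeast of B: delta (east=+5, north=+5); A at (east=5, north=8).
Therefore A relative to C: (east=5, north=8).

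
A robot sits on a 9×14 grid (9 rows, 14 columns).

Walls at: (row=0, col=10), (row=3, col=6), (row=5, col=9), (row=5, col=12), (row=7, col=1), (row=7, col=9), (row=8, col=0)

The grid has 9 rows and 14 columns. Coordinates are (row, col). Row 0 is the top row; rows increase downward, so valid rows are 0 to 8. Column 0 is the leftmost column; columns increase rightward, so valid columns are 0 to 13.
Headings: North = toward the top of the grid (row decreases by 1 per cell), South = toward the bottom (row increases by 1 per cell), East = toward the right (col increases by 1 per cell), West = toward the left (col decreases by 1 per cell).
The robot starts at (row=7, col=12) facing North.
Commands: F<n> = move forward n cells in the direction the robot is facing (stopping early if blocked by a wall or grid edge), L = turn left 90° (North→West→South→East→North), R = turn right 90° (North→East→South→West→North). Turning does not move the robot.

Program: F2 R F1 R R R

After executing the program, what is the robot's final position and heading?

Answer: Final position: (row=6, col=13), facing North

Derivation:
Start: (row=7, col=12), facing North
  F2: move forward 1/2 (blocked), now at (row=6, col=12)
  R: turn right, now facing East
  F1: move forward 1, now at (row=6, col=13)
  R: turn right, now facing South
  R: turn right, now facing West
  R: turn right, now facing North
Final: (row=6, col=13), facing North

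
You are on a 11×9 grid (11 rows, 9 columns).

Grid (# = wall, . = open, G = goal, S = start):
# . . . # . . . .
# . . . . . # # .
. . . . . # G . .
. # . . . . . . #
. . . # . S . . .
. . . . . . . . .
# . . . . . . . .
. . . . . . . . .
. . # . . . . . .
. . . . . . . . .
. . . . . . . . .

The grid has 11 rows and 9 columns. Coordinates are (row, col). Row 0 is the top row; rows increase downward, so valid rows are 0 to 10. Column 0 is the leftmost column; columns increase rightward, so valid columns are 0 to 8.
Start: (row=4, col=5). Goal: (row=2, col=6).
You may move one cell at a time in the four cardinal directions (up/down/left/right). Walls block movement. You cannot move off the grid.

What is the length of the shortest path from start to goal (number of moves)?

BFS from (row=4, col=5) until reaching (row=2, col=6):
  Distance 0: (row=4, col=5)
  Distance 1: (row=3, col=5), (row=4, col=4), (row=4, col=6), (row=5, col=5)
  Distance 2: (row=3, col=4), (row=3, col=6), (row=4, col=7), (row=5, col=4), (row=5, col=6), (row=6, col=5)
  Distance 3: (row=2, col=4), (row=2, col=6), (row=3, col=3), (row=3, col=7), (row=4, col=8), (row=5, col=3), (row=5, col=7), (row=6, col=4), (row=6, col=6), (row=7, col=5)  <- goal reached here
One shortest path (3 moves): (row=4, col=5) -> (row=4, col=6) -> (row=3, col=6) -> (row=2, col=6)

Answer: Shortest path length: 3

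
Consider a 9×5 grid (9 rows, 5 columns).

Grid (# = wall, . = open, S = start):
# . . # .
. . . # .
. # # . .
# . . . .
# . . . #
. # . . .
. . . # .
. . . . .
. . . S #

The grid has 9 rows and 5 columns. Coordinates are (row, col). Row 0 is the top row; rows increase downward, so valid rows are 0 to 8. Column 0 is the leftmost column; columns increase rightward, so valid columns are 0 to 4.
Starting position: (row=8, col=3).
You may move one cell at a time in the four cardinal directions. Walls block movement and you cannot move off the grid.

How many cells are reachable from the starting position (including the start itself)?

Answer: Reachable cells: 28

Derivation:
BFS flood-fill from (row=8, col=3):
  Distance 0: (row=8, col=3)
  Distance 1: (row=7, col=3), (row=8, col=2)
  Distance 2: (row=7, col=2), (row=7, col=4), (row=8, col=1)
  Distance 3: (row=6, col=2), (row=6, col=4), (row=7, col=1), (row=8, col=0)
  Distance 4: (row=5, col=2), (row=5, col=4), (row=6, col=1), (row=7, col=0)
  Distance 5: (row=4, col=2), (row=5, col=3), (row=6, col=0)
  Distance 6: (row=3, col=2), (row=4, col=1), (row=4, col=3), (row=5, col=0)
  Distance 7: (row=3, col=1), (row=3, col=3)
  Distance 8: (row=2, col=3), (row=3, col=4)
  Distance 9: (row=2, col=4)
  Distance 10: (row=1, col=4)
  Distance 11: (row=0, col=4)
Total reachable: 28 (grid has 34 open cells total)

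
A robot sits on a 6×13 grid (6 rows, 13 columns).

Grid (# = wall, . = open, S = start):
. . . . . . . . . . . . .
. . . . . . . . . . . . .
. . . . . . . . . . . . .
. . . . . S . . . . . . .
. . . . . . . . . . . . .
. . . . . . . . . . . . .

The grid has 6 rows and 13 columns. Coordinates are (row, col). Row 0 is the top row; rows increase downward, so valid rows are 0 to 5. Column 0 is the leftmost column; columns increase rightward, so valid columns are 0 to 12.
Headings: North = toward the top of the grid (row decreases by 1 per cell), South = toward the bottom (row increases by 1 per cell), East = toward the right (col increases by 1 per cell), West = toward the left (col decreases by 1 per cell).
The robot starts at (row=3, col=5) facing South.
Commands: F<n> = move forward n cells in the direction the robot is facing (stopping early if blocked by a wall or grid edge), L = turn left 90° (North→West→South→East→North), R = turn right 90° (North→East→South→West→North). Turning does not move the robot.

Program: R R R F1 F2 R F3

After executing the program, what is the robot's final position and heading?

Start: (row=3, col=5), facing South
  R: turn right, now facing West
  R: turn right, now facing North
  R: turn right, now facing East
  F1: move forward 1, now at (row=3, col=6)
  F2: move forward 2, now at (row=3, col=8)
  R: turn right, now facing South
  F3: move forward 2/3 (blocked), now at (row=5, col=8)
Final: (row=5, col=8), facing South

Answer: Final position: (row=5, col=8), facing South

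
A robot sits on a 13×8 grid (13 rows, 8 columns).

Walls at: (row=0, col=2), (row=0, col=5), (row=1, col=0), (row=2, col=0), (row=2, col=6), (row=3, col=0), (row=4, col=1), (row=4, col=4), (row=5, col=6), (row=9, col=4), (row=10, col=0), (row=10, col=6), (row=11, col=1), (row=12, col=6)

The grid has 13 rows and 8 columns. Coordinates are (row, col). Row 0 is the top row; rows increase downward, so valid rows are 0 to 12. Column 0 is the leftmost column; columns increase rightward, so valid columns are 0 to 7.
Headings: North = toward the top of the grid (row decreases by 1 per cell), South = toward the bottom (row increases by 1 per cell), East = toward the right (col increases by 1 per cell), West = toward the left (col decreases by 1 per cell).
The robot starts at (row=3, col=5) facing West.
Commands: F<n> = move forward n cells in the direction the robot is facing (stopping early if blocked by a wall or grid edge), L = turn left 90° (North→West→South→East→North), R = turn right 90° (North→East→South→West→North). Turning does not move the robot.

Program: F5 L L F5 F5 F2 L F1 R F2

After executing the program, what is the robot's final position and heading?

Start: (row=3, col=5), facing West
  F5: move forward 4/5 (blocked), now at (row=3, col=1)
  L: turn left, now facing South
  L: turn left, now facing East
  F5: move forward 5, now at (row=3, col=6)
  F5: move forward 1/5 (blocked), now at (row=3, col=7)
  F2: move forward 0/2 (blocked), now at (row=3, col=7)
  L: turn left, now facing North
  F1: move forward 1, now at (row=2, col=7)
  R: turn right, now facing East
  F2: move forward 0/2 (blocked), now at (row=2, col=7)
Final: (row=2, col=7), facing East

Answer: Final position: (row=2, col=7), facing East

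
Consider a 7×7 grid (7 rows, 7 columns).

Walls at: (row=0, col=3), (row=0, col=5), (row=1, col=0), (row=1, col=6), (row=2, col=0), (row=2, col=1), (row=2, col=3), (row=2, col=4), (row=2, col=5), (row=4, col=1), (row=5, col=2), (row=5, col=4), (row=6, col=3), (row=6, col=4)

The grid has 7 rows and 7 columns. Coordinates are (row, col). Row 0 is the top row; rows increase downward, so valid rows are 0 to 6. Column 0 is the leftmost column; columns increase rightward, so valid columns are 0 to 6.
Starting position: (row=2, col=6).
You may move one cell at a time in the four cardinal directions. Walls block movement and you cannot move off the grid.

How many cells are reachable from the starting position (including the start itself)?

BFS flood-fill from (row=2, col=6):
  Distance 0: (row=2, col=6)
  Distance 1: (row=3, col=6)
  Distance 2: (row=3, col=5), (row=4, col=6)
  Distance 3: (row=3, col=4), (row=4, col=5), (row=5, col=6)
  Distance 4: (row=3, col=3), (row=4, col=4), (row=5, col=5), (row=6, col=6)
  Distance 5: (row=3, col=2), (row=4, col=3), (row=6, col=5)
  Distance 6: (row=2, col=2), (row=3, col=1), (row=4, col=2), (row=5, col=3)
  Distance 7: (row=1, col=2), (row=3, col=0)
  Distance 8: (row=0, col=2), (row=1, col=1), (row=1, col=3), (row=4, col=0)
  Distance 9: (row=0, col=1), (row=1, col=4), (row=5, col=0)
  Distance 10: (row=0, col=0), (row=0, col=4), (row=1, col=5), (row=5, col=1), (row=6, col=0)
  Distance 11: (row=6, col=1)
  Distance 12: (row=6, col=2)
Total reachable: 34 (grid has 35 open cells total)

Answer: Reachable cells: 34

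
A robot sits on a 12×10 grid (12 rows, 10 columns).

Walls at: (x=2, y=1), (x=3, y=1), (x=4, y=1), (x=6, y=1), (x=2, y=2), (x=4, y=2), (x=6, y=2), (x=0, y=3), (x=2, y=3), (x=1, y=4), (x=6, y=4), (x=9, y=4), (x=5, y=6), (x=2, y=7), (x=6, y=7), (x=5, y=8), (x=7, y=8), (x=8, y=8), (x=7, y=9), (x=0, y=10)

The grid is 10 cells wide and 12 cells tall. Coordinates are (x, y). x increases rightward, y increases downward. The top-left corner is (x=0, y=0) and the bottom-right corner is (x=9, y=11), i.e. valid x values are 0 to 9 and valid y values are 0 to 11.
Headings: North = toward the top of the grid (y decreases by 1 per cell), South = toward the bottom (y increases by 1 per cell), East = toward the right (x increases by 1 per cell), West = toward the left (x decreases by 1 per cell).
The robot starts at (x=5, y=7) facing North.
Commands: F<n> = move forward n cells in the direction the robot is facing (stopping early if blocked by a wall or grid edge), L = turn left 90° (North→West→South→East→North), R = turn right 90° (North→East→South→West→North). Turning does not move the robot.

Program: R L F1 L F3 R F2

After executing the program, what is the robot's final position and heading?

Start: (x=5, y=7), facing North
  R: turn right, now facing East
  L: turn left, now facing North
  F1: move forward 0/1 (blocked), now at (x=5, y=7)
  L: turn left, now facing West
  F3: move forward 2/3 (blocked), now at (x=3, y=7)
  R: turn right, now facing North
  F2: move forward 2, now at (x=3, y=5)
Final: (x=3, y=5), facing North

Answer: Final position: (x=3, y=5), facing North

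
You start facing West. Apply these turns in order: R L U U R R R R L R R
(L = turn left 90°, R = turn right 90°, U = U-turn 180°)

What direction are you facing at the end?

Start: West
  R (right (90° clockwise)) -> North
  L (left (90° counter-clockwise)) -> West
  U (U-turn (180°)) -> East
  U (U-turn (180°)) -> West
  R (right (90° clockwise)) -> North
  R (right (90° clockwise)) -> East
  R (right (90° clockwise)) -> South
  R (right (90° clockwise)) -> West
  L (left (90° counter-clockwise)) -> South
  R (right (90° clockwise)) -> West
  R (right (90° clockwise)) -> North
Final: North

Answer: Final heading: North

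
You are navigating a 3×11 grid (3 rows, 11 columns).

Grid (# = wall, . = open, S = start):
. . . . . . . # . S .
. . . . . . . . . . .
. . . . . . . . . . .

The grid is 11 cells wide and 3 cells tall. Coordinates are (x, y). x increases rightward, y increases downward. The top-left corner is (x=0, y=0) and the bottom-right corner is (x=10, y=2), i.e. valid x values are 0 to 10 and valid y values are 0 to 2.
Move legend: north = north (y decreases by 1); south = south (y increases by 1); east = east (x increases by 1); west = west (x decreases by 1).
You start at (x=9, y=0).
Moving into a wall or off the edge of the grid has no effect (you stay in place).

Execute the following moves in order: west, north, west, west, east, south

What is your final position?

Answer: Final position: (x=9, y=1)

Derivation:
Start: (x=9, y=0)
  west (west): (x=9, y=0) -> (x=8, y=0)
  north (north): blocked, stay at (x=8, y=0)
  west (west): blocked, stay at (x=8, y=0)
  west (west): blocked, stay at (x=8, y=0)
  east (east): (x=8, y=0) -> (x=9, y=0)
  south (south): (x=9, y=0) -> (x=9, y=1)
Final: (x=9, y=1)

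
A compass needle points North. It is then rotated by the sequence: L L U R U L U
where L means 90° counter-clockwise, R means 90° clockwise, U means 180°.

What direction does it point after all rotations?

Answer: Final heading: North

Derivation:
Start: North
  L (left (90° counter-clockwise)) -> West
  L (left (90° counter-clockwise)) -> South
  U (U-turn (180°)) -> North
  R (right (90° clockwise)) -> East
  U (U-turn (180°)) -> West
  L (left (90° counter-clockwise)) -> South
  U (U-turn (180°)) -> North
Final: North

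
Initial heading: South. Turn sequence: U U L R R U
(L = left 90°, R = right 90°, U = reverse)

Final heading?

Answer: Final heading: East

Derivation:
Start: South
  U (U-turn (180°)) -> North
  U (U-turn (180°)) -> South
  L (left (90° counter-clockwise)) -> East
  R (right (90° clockwise)) -> South
  R (right (90° clockwise)) -> West
  U (U-turn (180°)) -> East
Final: East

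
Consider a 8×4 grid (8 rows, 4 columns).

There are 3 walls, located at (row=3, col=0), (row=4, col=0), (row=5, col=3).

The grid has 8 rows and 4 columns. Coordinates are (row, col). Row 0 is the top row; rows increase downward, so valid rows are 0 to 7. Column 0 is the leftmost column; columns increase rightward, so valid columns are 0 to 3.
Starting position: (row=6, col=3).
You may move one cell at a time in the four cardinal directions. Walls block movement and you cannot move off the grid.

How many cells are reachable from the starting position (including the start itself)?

Answer: Reachable cells: 29

Derivation:
BFS flood-fill from (row=6, col=3):
  Distance 0: (row=6, col=3)
  Distance 1: (row=6, col=2), (row=7, col=3)
  Distance 2: (row=5, col=2), (row=6, col=1), (row=7, col=2)
  Distance 3: (row=4, col=2), (row=5, col=1), (row=6, col=0), (row=7, col=1)
  Distance 4: (row=3, col=2), (row=4, col=1), (row=4, col=3), (row=5, col=0), (row=7, col=0)
  Distance 5: (row=2, col=2), (row=3, col=1), (row=3, col=3)
  Distance 6: (row=1, col=2), (row=2, col=1), (row=2, col=3)
  Distance 7: (row=0, col=2), (row=1, col=1), (row=1, col=3), (row=2, col=0)
  Distance 8: (row=0, col=1), (row=0, col=3), (row=1, col=0)
  Distance 9: (row=0, col=0)
Total reachable: 29 (grid has 29 open cells total)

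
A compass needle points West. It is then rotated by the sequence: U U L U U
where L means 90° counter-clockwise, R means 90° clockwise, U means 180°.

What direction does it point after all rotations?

Start: West
  U (U-turn (180°)) -> East
  U (U-turn (180°)) -> West
  L (left (90° counter-clockwise)) -> South
  U (U-turn (180°)) -> North
  U (U-turn (180°)) -> South
Final: South

Answer: Final heading: South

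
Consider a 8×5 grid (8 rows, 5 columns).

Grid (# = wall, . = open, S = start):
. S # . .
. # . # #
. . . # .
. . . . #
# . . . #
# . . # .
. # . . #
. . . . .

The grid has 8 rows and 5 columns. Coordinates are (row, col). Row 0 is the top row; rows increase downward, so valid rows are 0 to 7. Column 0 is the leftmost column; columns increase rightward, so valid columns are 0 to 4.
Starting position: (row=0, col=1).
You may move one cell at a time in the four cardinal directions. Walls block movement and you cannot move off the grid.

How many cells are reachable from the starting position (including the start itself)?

Answer: Reachable cells: 24

Derivation:
BFS flood-fill from (row=0, col=1):
  Distance 0: (row=0, col=1)
  Distance 1: (row=0, col=0)
  Distance 2: (row=1, col=0)
  Distance 3: (row=2, col=0)
  Distance 4: (row=2, col=1), (row=3, col=0)
  Distance 5: (row=2, col=2), (row=3, col=1)
  Distance 6: (row=1, col=2), (row=3, col=2), (row=4, col=1)
  Distance 7: (row=3, col=3), (row=4, col=2), (row=5, col=1)
  Distance 8: (row=4, col=3), (row=5, col=2)
  Distance 9: (row=6, col=2)
  Distance 10: (row=6, col=3), (row=7, col=2)
  Distance 11: (row=7, col=1), (row=7, col=3)
  Distance 12: (row=7, col=0), (row=7, col=4)
  Distance 13: (row=6, col=0)
Total reachable: 24 (grid has 28 open cells total)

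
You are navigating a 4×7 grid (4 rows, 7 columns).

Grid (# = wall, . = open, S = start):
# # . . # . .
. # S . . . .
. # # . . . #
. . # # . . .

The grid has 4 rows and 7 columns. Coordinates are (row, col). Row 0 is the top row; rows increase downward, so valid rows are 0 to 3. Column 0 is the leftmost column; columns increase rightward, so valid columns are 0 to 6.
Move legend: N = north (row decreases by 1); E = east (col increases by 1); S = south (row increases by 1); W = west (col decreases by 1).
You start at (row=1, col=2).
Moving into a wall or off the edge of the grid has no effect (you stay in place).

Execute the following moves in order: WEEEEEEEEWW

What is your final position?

Answer: Final position: (row=1, col=4)

Derivation:
Start: (row=1, col=2)
  W (west): blocked, stay at (row=1, col=2)
  E (east): (row=1, col=2) -> (row=1, col=3)
  E (east): (row=1, col=3) -> (row=1, col=4)
  E (east): (row=1, col=4) -> (row=1, col=5)
  E (east): (row=1, col=5) -> (row=1, col=6)
  [×4]E (east): blocked, stay at (row=1, col=6)
  W (west): (row=1, col=6) -> (row=1, col=5)
  W (west): (row=1, col=5) -> (row=1, col=4)
Final: (row=1, col=4)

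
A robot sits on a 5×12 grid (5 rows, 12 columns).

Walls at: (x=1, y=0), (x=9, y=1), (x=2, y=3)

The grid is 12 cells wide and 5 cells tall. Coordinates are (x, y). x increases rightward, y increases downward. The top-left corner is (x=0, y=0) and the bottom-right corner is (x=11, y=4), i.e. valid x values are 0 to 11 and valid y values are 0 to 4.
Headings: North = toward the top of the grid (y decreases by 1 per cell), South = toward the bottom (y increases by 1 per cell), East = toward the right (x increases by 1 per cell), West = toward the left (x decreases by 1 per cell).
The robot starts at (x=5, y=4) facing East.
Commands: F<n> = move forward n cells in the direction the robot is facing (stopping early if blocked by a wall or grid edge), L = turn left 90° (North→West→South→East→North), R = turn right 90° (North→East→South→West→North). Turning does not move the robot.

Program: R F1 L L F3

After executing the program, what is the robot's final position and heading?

Answer: Final position: (x=5, y=1), facing North

Derivation:
Start: (x=5, y=4), facing East
  R: turn right, now facing South
  F1: move forward 0/1 (blocked), now at (x=5, y=4)
  L: turn left, now facing East
  L: turn left, now facing North
  F3: move forward 3, now at (x=5, y=1)
Final: (x=5, y=1), facing North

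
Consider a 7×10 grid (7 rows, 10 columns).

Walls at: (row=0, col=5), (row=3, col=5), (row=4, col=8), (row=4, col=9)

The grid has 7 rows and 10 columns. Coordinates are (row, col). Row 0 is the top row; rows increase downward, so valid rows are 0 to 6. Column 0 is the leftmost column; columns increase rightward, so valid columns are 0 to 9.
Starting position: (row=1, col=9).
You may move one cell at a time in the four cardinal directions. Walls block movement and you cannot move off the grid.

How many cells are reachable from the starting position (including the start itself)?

Answer: Reachable cells: 66

Derivation:
BFS flood-fill from (row=1, col=9):
  Distance 0: (row=1, col=9)
  Distance 1: (row=0, col=9), (row=1, col=8), (row=2, col=9)
  Distance 2: (row=0, col=8), (row=1, col=7), (row=2, col=8), (row=3, col=9)
  Distance 3: (row=0, col=7), (row=1, col=6), (row=2, col=7), (row=3, col=8)
  Distance 4: (row=0, col=6), (row=1, col=5), (row=2, col=6), (row=3, col=7)
  Distance 5: (row=1, col=4), (row=2, col=5), (row=3, col=6), (row=4, col=7)
  Distance 6: (row=0, col=4), (row=1, col=3), (row=2, col=4), (row=4, col=6), (row=5, col=7)
  Distance 7: (row=0, col=3), (row=1, col=2), (row=2, col=3), (row=3, col=4), (row=4, col=5), (row=5, col=6), (row=5, col=8), (row=6, col=7)
  Distance 8: (row=0, col=2), (row=1, col=1), (row=2, col=2), (row=3, col=3), (row=4, col=4), (row=5, col=5), (row=5, col=9), (row=6, col=6), (row=6, col=8)
  Distance 9: (row=0, col=1), (row=1, col=0), (row=2, col=1), (row=3, col=2), (row=4, col=3), (row=5, col=4), (row=6, col=5), (row=6, col=9)
  Distance 10: (row=0, col=0), (row=2, col=0), (row=3, col=1), (row=4, col=2), (row=5, col=3), (row=6, col=4)
  Distance 11: (row=3, col=0), (row=4, col=1), (row=5, col=2), (row=6, col=3)
  Distance 12: (row=4, col=0), (row=5, col=1), (row=6, col=2)
  Distance 13: (row=5, col=0), (row=6, col=1)
  Distance 14: (row=6, col=0)
Total reachable: 66 (grid has 66 open cells total)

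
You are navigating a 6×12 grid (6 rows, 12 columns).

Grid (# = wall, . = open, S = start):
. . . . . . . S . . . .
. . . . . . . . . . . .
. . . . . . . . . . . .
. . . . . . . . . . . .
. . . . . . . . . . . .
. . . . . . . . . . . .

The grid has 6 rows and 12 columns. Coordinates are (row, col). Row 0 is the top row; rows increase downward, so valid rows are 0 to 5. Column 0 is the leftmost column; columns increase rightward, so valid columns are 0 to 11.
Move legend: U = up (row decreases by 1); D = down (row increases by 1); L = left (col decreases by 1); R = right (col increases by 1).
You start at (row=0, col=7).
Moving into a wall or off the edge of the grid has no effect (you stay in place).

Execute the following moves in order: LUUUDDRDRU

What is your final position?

Answer: Final position: (row=2, col=8)

Derivation:
Start: (row=0, col=7)
  L (left): (row=0, col=7) -> (row=0, col=6)
  [×3]U (up): blocked, stay at (row=0, col=6)
  D (down): (row=0, col=6) -> (row=1, col=6)
  D (down): (row=1, col=6) -> (row=2, col=6)
  R (right): (row=2, col=6) -> (row=2, col=7)
  D (down): (row=2, col=7) -> (row=3, col=7)
  R (right): (row=3, col=7) -> (row=3, col=8)
  U (up): (row=3, col=8) -> (row=2, col=8)
Final: (row=2, col=8)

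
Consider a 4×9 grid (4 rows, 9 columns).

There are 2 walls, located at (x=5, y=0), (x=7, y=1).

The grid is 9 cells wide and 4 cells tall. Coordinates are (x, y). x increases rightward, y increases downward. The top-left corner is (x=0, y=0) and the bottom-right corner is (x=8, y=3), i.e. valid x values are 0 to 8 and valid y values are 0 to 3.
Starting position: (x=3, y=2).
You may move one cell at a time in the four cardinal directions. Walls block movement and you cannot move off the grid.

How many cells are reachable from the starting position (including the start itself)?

BFS flood-fill from (x=3, y=2):
  Distance 0: (x=3, y=2)
  Distance 1: (x=3, y=1), (x=2, y=2), (x=4, y=2), (x=3, y=3)
  Distance 2: (x=3, y=0), (x=2, y=1), (x=4, y=1), (x=1, y=2), (x=5, y=2), (x=2, y=3), (x=4, y=3)
  Distance 3: (x=2, y=0), (x=4, y=0), (x=1, y=1), (x=5, y=1), (x=0, y=2), (x=6, y=2), (x=1, y=3), (x=5, y=3)
  Distance 4: (x=1, y=0), (x=0, y=1), (x=6, y=1), (x=7, y=2), (x=0, y=3), (x=6, y=3)
  Distance 5: (x=0, y=0), (x=6, y=0), (x=8, y=2), (x=7, y=3)
  Distance 6: (x=7, y=0), (x=8, y=1), (x=8, y=3)
  Distance 7: (x=8, y=0)
Total reachable: 34 (grid has 34 open cells total)

Answer: Reachable cells: 34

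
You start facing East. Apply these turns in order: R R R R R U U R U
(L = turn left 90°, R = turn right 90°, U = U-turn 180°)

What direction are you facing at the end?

Start: East
  R (right (90° clockwise)) -> South
  R (right (90° clockwise)) -> West
  R (right (90° clockwise)) -> North
  R (right (90° clockwise)) -> East
  R (right (90° clockwise)) -> South
  U (U-turn (180°)) -> North
  U (U-turn (180°)) -> South
  R (right (90° clockwise)) -> West
  U (U-turn (180°)) -> East
Final: East

Answer: Final heading: East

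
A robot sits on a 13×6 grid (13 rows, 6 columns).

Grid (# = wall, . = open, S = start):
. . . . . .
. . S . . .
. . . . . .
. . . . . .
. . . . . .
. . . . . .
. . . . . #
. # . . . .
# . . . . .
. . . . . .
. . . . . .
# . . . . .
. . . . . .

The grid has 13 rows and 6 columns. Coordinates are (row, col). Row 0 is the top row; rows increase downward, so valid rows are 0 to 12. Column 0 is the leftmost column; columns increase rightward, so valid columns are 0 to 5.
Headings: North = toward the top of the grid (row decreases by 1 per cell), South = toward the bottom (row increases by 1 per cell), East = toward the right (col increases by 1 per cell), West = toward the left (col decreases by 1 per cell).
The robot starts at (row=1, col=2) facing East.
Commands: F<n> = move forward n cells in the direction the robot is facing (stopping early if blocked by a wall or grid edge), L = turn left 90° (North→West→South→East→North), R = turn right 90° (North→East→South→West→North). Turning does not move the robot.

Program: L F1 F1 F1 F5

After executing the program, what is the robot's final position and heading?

Start: (row=1, col=2), facing East
  L: turn left, now facing North
  F1: move forward 1, now at (row=0, col=2)
  F1: move forward 0/1 (blocked), now at (row=0, col=2)
  F1: move forward 0/1 (blocked), now at (row=0, col=2)
  F5: move forward 0/5 (blocked), now at (row=0, col=2)
Final: (row=0, col=2), facing North

Answer: Final position: (row=0, col=2), facing North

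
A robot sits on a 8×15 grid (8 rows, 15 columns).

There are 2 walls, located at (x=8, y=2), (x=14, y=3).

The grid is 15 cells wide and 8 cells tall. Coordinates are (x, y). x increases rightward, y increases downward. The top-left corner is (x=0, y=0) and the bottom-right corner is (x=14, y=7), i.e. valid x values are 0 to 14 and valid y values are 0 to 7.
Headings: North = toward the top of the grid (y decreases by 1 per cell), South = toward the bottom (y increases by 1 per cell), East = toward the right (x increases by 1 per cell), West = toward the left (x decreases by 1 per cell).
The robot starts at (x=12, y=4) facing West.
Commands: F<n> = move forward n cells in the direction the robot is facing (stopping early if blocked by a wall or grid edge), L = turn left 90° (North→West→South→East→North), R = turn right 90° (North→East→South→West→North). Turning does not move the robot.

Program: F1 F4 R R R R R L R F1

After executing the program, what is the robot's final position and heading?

Start: (x=12, y=4), facing West
  F1: move forward 1, now at (x=11, y=4)
  F4: move forward 4, now at (x=7, y=4)
  R: turn right, now facing North
  R: turn right, now facing East
  R: turn right, now facing South
  R: turn right, now facing West
  R: turn right, now facing North
  L: turn left, now facing West
  R: turn right, now facing North
  F1: move forward 1, now at (x=7, y=3)
Final: (x=7, y=3), facing North

Answer: Final position: (x=7, y=3), facing North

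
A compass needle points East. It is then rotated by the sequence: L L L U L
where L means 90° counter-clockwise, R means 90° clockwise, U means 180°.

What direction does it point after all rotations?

Start: East
  L (left (90° counter-clockwise)) -> North
  L (left (90° counter-clockwise)) -> West
  L (left (90° counter-clockwise)) -> South
  U (U-turn (180°)) -> North
  L (left (90° counter-clockwise)) -> West
Final: West

Answer: Final heading: West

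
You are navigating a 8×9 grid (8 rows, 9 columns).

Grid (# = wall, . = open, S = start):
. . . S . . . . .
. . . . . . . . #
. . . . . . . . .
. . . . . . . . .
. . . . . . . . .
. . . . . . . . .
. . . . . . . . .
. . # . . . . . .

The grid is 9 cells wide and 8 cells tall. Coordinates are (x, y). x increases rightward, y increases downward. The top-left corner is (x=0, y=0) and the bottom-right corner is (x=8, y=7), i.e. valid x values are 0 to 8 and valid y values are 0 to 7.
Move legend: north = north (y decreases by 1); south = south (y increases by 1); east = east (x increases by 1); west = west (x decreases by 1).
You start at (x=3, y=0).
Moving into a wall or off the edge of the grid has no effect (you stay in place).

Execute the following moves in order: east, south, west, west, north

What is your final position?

Start: (x=3, y=0)
  east (east): (x=3, y=0) -> (x=4, y=0)
  south (south): (x=4, y=0) -> (x=4, y=1)
  west (west): (x=4, y=1) -> (x=3, y=1)
  west (west): (x=3, y=1) -> (x=2, y=1)
  north (north): (x=2, y=1) -> (x=2, y=0)
Final: (x=2, y=0)

Answer: Final position: (x=2, y=0)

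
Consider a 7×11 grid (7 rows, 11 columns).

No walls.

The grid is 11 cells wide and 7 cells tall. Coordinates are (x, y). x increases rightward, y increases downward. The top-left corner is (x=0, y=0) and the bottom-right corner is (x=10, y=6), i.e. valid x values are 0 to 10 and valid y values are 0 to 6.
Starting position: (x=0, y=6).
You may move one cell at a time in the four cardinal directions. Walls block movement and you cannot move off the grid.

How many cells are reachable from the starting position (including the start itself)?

BFS flood-fill from (x=0, y=6):
  Distance 0: (x=0, y=6)
  Distance 1: (x=0, y=5), (x=1, y=6)
  Distance 2: (x=0, y=4), (x=1, y=5), (x=2, y=6)
  Distance 3: (x=0, y=3), (x=1, y=4), (x=2, y=5), (x=3, y=6)
  Distance 4: (x=0, y=2), (x=1, y=3), (x=2, y=4), (x=3, y=5), (x=4, y=6)
  Distance 5: (x=0, y=1), (x=1, y=2), (x=2, y=3), (x=3, y=4), (x=4, y=5), (x=5, y=6)
  Distance 6: (x=0, y=0), (x=1, y=1), (x=2, y=2), (x=3, y=3), (x=4, y=4), (x=5, y=5), (x=6, y=6)
  Distance 7: (x=1, y=0), (x=2, y=1), (x=3, y=2), (x=4, y=3), (x=5, y=4), (x=6, y=5), (x=7, y=6)
  Distance 8: (x=2, y=0), (x=3, y=1), (x=4, y=2), (x=5, y=3), (x=6, y=4), (x=7, y=5), (x=8, y=6)
  Distance 9: (x=3, y=0), (x=4, y=1), (x=5, y=2), (x=6, y=3), (x=7, y=4), (x=8, y=5), (x=9, y=6)
  Distance 10: (x=4, y=0), (x=5, y=1), (x=6, y=2), (x=7, y=3), (x=8, y=4), (x=9, y=5), (x=10, y=6)
  Distance 11: (x=5, y=0), (x=6, y=1), (x=7, y=2), (x=8, y=3), (x=9, y=4), (x=10, y=5)
  Distance 12: (x=6, y=0), (x=7, y=1), (x=8, y=2), (x=9, y=3), (x=10, y=4)
  Distance 13: (x=7, y=0), (x=8, y=1), (x=9, y=2), (x=10, y=3)
  Distance 14: (x=8, y=0), (x=9, y=1), (x=10, y=2)
  Distance 15: (x=9, y=0), (x=10, y=1)
  Distance 16: (x=10, y=0)
Total reachable: 77 (grid has 77 open cells total)

Answer: Reachable cells: 77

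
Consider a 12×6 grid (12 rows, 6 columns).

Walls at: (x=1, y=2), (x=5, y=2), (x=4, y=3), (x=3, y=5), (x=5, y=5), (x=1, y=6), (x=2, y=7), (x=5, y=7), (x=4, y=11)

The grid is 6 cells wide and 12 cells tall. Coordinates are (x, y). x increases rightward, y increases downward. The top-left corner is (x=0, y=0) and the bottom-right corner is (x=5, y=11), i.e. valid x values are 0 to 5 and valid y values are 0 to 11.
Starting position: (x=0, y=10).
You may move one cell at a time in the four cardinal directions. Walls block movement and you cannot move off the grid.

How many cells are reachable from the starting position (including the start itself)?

BFS flood-fill from (x=0, y=10):
  Distance 0: (x=0, y=10)
  Distance 1: (x=0, y=9), (x=1, y=10), (x=0, y=11)
  Distance 2: (x=0, y=8), (x=1, y=9), (x=2, y=10), (x=1, y=11)
  Distance 3: (x=0, y=7), (x=1, y=8), (x=2, y=9), (x=3, y=10), (x=2, y=11)
  Distance 4: (x=0, y=6), (x=1, y=7), (x=2, y=8), (x=3, y=9), (x=4, y=10), (x=3, y=11)
  Distance 5: (x=0, y=5), (x=3, y=8), (x=4, y=9), (x=5, y=10)
  Distance 6: (x=0, y=4), (x=1, y=5), (x=3, y=7), (x=4, y=8), (x=5, y=9), (x=5, y=11)
  Distance 7: (x=0, y=3), (x=1, y=4), (x=2, y=5), (x=3, y=6), (x=4, y=7), (x=5, y=8)
  Distance 8: (x=0, y=2), (x=1, y=3), (x=2, y=4), (x=2, y=6), (x=4, y=6)
  Distance 9: (x=0, y=1), (x=2, y=3), (x=3, y=4), (x=4, y=5), (x=5, y=6)
  Distance 10: (x=0, y=0), (x=1, y=1), (x=2, y=2), (x=3, y=3), (x=4, y=4)
  Distance 11: (x=1, y=0), (x=2, y=1), (x=3, y=2), (x=5, y=4)
  Distance 12: (x=2, y=0), (x=3, y=1), (x=4, y=2), (x=5, y=3)
  Distance 13: (x=3, y=0), (x=4, y=1)
  Distance 14: (x=4, y=0), (x=5, y=1)
  Distance 15: (x=5, y=0)
Total reachable: 63 (grid has 63 open cells total)

Answer: Reachable cells: 63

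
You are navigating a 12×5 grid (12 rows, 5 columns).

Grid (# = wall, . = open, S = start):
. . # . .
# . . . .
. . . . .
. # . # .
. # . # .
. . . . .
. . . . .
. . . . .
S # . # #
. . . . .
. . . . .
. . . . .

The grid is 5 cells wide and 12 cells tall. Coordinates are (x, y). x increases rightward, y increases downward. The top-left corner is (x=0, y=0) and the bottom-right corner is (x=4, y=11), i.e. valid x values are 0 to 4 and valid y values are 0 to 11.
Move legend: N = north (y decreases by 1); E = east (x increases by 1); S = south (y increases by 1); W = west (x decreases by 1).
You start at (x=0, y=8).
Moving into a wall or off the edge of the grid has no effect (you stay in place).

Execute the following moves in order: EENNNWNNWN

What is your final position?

Answer: Final position: (x=0, y=2)

Derivation:
Start: (x=0, y=8)
  E (east): blocked, stay at (x=0, y=8)
  E (east): blocked, stay at (x=0, y=8)
  N (north): (x=0, y=8) -> (x=0, y=7)
  N (north): (x=0, y=7) -> (x=0, y=6)
  N (north): (x=0, y=6) -> (x=0, y=5)
  W (west): blocked, stay at (x=0, y=5)
  N (north): (x=0, y=5) -> (x=0, y=4)
  N (north): (x=0, y=4) -> (x=0, y=3)
  W (west): blocked, stay at (x=0, y=3)
  N (north): (x=0, y=3) -> (x=0, y=2)
Final: (x=0, y=2)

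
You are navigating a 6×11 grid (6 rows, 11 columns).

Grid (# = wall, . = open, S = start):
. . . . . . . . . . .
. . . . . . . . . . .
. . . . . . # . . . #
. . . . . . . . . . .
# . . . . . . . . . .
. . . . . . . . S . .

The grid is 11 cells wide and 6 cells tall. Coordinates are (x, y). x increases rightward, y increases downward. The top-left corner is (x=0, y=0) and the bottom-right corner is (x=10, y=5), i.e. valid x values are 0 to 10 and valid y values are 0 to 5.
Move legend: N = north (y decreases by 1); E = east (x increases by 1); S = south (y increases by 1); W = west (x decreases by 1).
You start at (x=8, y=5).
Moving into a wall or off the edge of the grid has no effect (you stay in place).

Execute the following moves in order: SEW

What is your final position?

Answer: Final position: (x=8, y=5)

Derivation:
Start: (x=8, y=5)
  S (south): blocked, stay at (x=8, y=5)
  E (east): (x=8, y=5) -> (x=9, y=5)
  W (west): (x=9, y=5) -> (x=8, y=5)
Final: (x=8, y=5)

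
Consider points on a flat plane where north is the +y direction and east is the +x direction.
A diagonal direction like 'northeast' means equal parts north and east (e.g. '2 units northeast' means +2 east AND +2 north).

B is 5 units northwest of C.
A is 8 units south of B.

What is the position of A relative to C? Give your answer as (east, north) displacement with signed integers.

Answer: A is at (east=-5, north=-3) relative to C.

Derivation:
Place C at the origin (east=0, north=0).
  B is 5 units northwest of C: delta (east=-5, north=+5); B at (east=-5, north=5).
  A is 8 units south of B: delta (east=+0, north=-8); A at (east=-5, north=-3).
Therefore A relative to C: (east=-5, north=-3).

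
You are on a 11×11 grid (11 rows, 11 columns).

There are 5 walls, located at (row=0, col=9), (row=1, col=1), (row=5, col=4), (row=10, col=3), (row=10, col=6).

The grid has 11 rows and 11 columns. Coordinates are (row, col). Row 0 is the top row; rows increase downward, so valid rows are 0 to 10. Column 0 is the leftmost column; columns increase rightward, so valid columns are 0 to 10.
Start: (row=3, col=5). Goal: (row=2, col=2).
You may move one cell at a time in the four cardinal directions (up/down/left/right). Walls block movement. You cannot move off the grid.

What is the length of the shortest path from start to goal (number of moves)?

BFS from (row=3, col=5) until reaching (row=2, col=2):
  Distance 0: (row=3, col=5)
  Distance 1: (row=2, col=5), (row=3, col=4), (row=3, col=6), (row=4, col=5)
  Distance 2: (row=1, col=5), (row=2, col=4), (row=2, col=6), (row=3, col=3), (row=3, col=7), (row=4, col=4), (row=4, col=6), (row=5, col=5)
  Distance 3: (row=0, col=5), (row=1, col=4), (row=1, col=6), (row=2, col=3), (row=2, col=7), (row=3, col=2), (row=3, col=8), (row=4, col=3), (row=4, col=7), (row=5, col=6), (row=6, col=5)
  Distance 4: (row=0, col=4), (row=0, col=6), (row=1, col=3), (row=1, col=7), (row=2, col=2), (row=2, col=8), (row=3, col=1), (row=3, col=9), (row=4, col=2), (row=4, col=8), (row=5, col=3), (row=5, col=7), (row=6, col=4), (row=6, col=6), (row=7, col=5)  <- goal reached here
One shortest path (4 moves): (row=3, col=5) -> (row=3, col=4) -> (row=3, col=3) -> (row=3, col=2) -> (row=2, col=2)

Answer: Shortest path length: 4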